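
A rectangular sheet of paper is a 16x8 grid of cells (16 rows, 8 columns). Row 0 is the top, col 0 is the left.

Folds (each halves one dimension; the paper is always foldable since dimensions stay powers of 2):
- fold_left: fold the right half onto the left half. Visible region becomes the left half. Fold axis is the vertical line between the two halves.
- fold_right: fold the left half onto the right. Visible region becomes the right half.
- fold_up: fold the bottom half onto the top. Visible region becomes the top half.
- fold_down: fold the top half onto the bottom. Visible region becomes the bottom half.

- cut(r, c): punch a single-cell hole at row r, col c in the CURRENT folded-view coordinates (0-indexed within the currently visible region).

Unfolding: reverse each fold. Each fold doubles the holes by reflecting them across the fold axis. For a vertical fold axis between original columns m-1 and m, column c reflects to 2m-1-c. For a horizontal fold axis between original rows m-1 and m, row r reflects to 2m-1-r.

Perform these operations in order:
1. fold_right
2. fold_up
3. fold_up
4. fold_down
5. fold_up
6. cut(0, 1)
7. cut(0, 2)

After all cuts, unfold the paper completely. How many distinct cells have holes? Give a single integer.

Op 1 fold_right: fold axis v@4; visible region now rows[0,16) x cols[4,8) = 16x4
Op 2 fold_up: fold axis h@8; visible region now rows[0,8) x cols[4,8) = 8x4
Op 3 fold_up: fold axis h@4; visible region now rows[0,4) x cols[4,8) = 4x4
Op 4 fold_down: fold axis h@2; visible region now rows[2,4) x cols[4,8) = 2x4
Op 5 fold_up: fold axis h@3; visible region now rows[2,3) x cols[4,8) = 1x4
Op 6 cut(0, 1): punch at orig (2,5); cuts so far [(2, 5)]; region rows[2,3) x cols[4,8) = 1x4
Op 7 cut(0, 2): punch at orig (2,6); cuts so far [(2, 5), (2, 6)]; region rows[2,3) x cols[4,8) = 1x4
Unfold 1 (reflect across h@3): 4 holes -> [(2, 5), (2, 6), (3, 5), (3, 6)]
Unfold 2 (reflect across h@2): 8 holes -> [(0, 5), (0, 6), (1, 5), (1, 6), (2, 5), (2, 6), (3, 5), (3, 6)]
Unfold 3 (reflect across h@4): 16 holes -> [(0, 5), (0, 6), (1, 5), (1, 6), (2, 5), (2, 6), (3, 5), (3, 6), (4, 5), (4, 6), (5, 5), (5, 6), (6, 5), (6, 6), (7, 5), (7, 6)]
Unfold 4 (reflect across h@8): 32 holes -> [(0, 5), (0, 6), (1, 5), (1, 6), (2, 5), (2, 6), (3, 5), (3, 6), (4, 5), (4, 6), (5, 5), (5, 6), (6, 5), (6, 6), (7, 5), (7, 6), (8, 5), (8, 6), (9, 5), (9, 6), (10, 5), (10, 6), (11, 5), (11, 6), (12, 5), (12, 6), (13, 5), (13, 6), (14, 5), (14, 6), (15, 5), (15, 6)]
Unfold 5 (reflect across v@4): 64 holes -> [(0, 1), (0, 2), (0, 5), (0, 6), (1, 1), (1, 2), (1, 5), (1, 6), (2, 1), (2, 2), (2, 5), (2, 6), (3, 1), (3, 2), (3, 5), (3, 6), (4, 1), (4, 2), (4, 5), (4, 6), (5, 1), (5, 2), (5, 5), (5, 6), (6, 1), (6, 2), (6, 5), (6, 6), (7, 1), (7, 2), (7, 5), (7, 6), (8, 1), (8, 2), (8, 5), (8, 6), (9, 1), (9, 2), (9, 5), (9, 6), (10, 1), (10, 2), (10, 5), (10, 6), (11, 1), (11, 2), (11, 5), (11, 6), (12, 1), (12, 2), (12, 5), (12, 6), (13, 1), (13, 2), (13, 5), (13, 6), (14, 1), (14, 2), (14, 5), (14, 6), (15, 1), (15, 2), (15, 5), (15, 6)]

Answer: 64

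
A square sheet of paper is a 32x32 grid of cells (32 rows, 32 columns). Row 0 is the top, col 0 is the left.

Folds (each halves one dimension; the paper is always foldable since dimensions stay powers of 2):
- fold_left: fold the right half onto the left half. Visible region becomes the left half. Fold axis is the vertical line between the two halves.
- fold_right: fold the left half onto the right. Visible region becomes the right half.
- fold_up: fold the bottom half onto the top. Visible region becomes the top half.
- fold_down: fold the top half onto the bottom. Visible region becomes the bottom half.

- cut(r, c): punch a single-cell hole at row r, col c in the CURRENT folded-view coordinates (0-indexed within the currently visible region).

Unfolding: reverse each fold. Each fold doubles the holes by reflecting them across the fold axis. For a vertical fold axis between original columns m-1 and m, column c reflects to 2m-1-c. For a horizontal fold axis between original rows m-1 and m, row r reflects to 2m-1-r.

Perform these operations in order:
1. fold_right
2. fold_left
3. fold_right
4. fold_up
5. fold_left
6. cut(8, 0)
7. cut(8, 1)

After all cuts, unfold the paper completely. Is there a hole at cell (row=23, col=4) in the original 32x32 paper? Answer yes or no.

Op 1 fold_right: fold axis v@16; visible region now rows[0,32) x cols[16,32) = 32x16
Op 2 fold_left: fold axis v@24; visible region now rows[0,32) x cols[16,24) = 32x8
Op 3 fold_right: fold axis v@20; visible region now rows[0,32) x cols[20,24) = 32x4
Op 4 fold_up: fold axis h@16; visible region now rows[0,16) x cols[20,24) = 16x4
Op 5 fold_left: fold axis v@22; visible region now rows[0,16) x cols[20,22) = 16x2
Op 6 cut(8, 0): punch at orig (8,20); cuts so far [(8, 20)]; region rows[0,16) x cols[20,22) = 16x2
Op 7 cut(8, 1): punch at orig (8,21); cuts so far [(8, 20), (8, 21)]; region rows[0,16) x cols[20,22) = 16x2
Unfold 1 (reflect across v@22): 4 holes -> [(8, 20), (8, 21), (8, 22), (8, 23)]
Unfold 2 (reflect across h@16): 8 holes -> [(8, 20), (8, 21), (8, 22), (8, 23), (23, 20), (23, 21), (23, 22), (23, 23)]
Unfold 3 (reflect across v@20): 16 holes -> [(8, 16), (8, 17), (8, 18), (8, 19), (8, 20), (8, 21), (8, 22), (8, 23), (23, 16), (23, 17), (23, 18), (23, 19), (23, 20), (23, 21), (23, 22), (23, 23)]
Unfold 4 (reflect across v@24): 32 holes -> [(8, 16), (8, 17), (8, 18), (8, 19), (8, 20), (8, 21), (8, 22), (8, 23), (8, 24), (8, 25), (8, 26), (8, 27), (8, 28), (8, 29), (8, 30), (8, 31), (23, 16), (23, 17), (23, 18), (23, 19), (23, 20), (23, 21), (23, 22), (23, 23), (23, 24), (23, 25), (23, 26), (23, 27), (23, 28), (23, 29), (23, 30), (23, 31)]
Unfold 5 (reflect across v@16): 64 holes -> [(8, 0), (8, 1), (8, 2), (8, 3), (8, 4), (8, 5), (8, 6), (8, 7), (8, 8), (8, 9), (8, 10), (8, 11), (8, 12), (8, 13), (8, 14), (8, 15), (8, 16), (8, 17), (8, 18), (8, 19), (8, 20), (8, 21), (8, 22), (8, 23), (8, 24), (8, 25), (8, 26), (8, 27), (8, 28), (8, 29), (8, 30), (8, 31), (23, 0), (23, 1), (23, 2), (23, 3), (23, 4), (23, 5), (23, 6), (23, 7), (23, 8), (23, 9), (23, 10), (23, 11), (23, 12), (23, 13), (23, 14), (23, 15), (23, 16), (23, 17), (23, 18), (23, 19), (23, 20), (23, 21), (23, 22), (23, 23), (23, 24), (23, 25), (23, 26), (23, 27), (23, 28), (23, 29), (23, 30), (23, 31)]
Holes: [(8, 0), (8, 1), (8, 2), (8, 3), (8, 4), (8, 5), (8, 6), (8, 7), (8, 8), (8, 9), (8, 10), (8, 11), (8, 12), (8, 13), (8, 14), (8, 15), (8, 16), (8, 17), (8, 18), (8, 19), (8, 20), (8, 21), (8, 22), (8, 23), (8, 24), (8, 25), (8, 26), (8, 27), (8, 28), (8, 29), (8, 30), (8, 31), (23, 0), (23, 1), (23, 2), (23, 3), (23, 4), (23, 5), (23, 6), (23, 7), (23, 8), (23, 9), (23, 10), (23, 11), (23, 12), (23, 13), (23, 14), (23, 15), (23, 16), (23, 17), (23, 18), (23, 19), (23, 20), (23, 21), (23, 22), (23, 23), (23, 24), (23, 25), (23, 26), (23, 27), (23, 28), (23, 29), (23, 30), (23, 31)]

Answer: yes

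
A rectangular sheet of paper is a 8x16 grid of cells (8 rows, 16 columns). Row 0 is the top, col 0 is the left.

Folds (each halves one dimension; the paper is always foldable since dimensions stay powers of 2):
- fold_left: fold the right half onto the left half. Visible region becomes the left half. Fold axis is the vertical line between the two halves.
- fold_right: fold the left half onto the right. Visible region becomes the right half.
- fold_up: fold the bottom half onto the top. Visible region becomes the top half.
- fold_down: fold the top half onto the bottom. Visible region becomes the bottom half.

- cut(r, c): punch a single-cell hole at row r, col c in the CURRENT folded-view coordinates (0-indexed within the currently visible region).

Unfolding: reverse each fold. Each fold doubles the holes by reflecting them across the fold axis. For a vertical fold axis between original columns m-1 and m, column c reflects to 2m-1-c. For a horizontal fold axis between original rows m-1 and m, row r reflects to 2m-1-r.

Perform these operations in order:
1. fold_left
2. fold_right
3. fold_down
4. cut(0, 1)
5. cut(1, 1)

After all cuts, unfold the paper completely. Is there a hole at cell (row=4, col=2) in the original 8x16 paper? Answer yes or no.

Answer: yes

Derivation:
Op 1 fold_left: fold axis v@8; visible region now rows[0,8) x cols[0,8) = 8x8
Op 2 fold_right: fold axis v@4; visible region now rows[0,8) x cols[4,8) = 8x4
Op 3 fold_down: fold axis h@4; visible region now rows[4,8) x cols[4,8) = 4x4
Op 4 cut(0, 1): punch at orig (4,5); cuts so far [(4, 5)]; region rows[4,8) x cols[4,8) = 4x4
Op 5 cut(1, 1): punch at orig (5,5); cuts so far [(4, 5), (5, 5)]; region rows[4,8) x cols[4,8) = 4x4
Unfold 1 (reflect across h@4): 4 holes -> [(2, 5), (3, 5), (4, 5), (5, 5)]
Unfold 2 (reflect across v@4): 8 holes -> [(2, 2), (2, 5), (3, 2), (3, 5), (4, 2), (4, 5), (5, 2), (5, 5)]
Unfold 3 (reflect across v@8): 16 holes -> [(2, 2), (2, 5), (2, 10), (2, 13), (3, 2), (3, 5), (3, 10), (3, 13), (4, 2), (4, 5), (4, 10), (4, 13), (5, 2), (5, 5), (5, 10), (5, 13)]
Holes: [(2, 2), (2, 5), (2, 10), (2, 13), (3, 2), (3, 5), (3, 10), (3, 13), (4, 2), (4, 5), (4, 10), (4, 13), (5, 2), (5, 5), (5, 10), (5, 13)]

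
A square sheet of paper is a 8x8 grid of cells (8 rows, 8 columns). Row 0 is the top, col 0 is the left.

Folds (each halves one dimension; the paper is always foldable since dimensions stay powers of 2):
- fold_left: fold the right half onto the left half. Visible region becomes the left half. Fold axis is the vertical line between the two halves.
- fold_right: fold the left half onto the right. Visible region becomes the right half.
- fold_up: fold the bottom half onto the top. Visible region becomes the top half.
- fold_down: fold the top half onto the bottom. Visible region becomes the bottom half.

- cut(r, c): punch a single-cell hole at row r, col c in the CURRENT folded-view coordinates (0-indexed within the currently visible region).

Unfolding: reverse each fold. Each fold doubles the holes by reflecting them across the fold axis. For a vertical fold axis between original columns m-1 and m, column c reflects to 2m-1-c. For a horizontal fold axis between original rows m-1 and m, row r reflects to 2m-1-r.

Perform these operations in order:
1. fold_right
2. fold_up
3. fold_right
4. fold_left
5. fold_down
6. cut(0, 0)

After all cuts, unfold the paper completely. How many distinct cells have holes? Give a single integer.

Answer: 32

Derivation:
Op 1 fold_right: fold axis v@4; visible region now rows[0,8) x cols[4,8) = 8x4
Op 2 fold_up: fold axis h@4; visible region now rows[0,4) x cols[4,8) = 4x4
Op 3 fold_right: fold axis v@6; visible region now rows[0,4) x cols[6,8) = 4x2
Op 4 fold_left: fold axis v@7; visible region now rows[0,4) x cols[6,7) = 4x1
Op 5 fold_down: fold axis h@2; visible region now rows[2,4) x cols[6,7) = 2x1
Op 6 cut(0, 0): punch at orig (2,6); cuts so far [(2, 6)]; region rows[2,4) x cols[6,7) = 2x1
Unfold 1 (reflect across h@2): 2 holes -> [(1, 6), (2, 6)]
Unfold 2 (reflect across v@7): 4 holes -> [(1, 6), (1, 7), (2, 6), (2, 7)]
Unfold 3 (reflect across v@6): 8 holes -> [(1, 4), (1, 5), (1, 6), (1, 7), (2, 4), (2, 5), (2, 6), (2, 7)]
Unfold 4 (reflect across h@4): 16 holes -> [(1, 4), (1, 5), (1, 6), (1, 7), (2, 4), (2, 5), (2, 6), (2, 7), (5, 4), (5, 5), (5, 6), (5, 7), (6, 4), (6, 5), (6, 6), (6, 7)]
Unfold 5 (reflect across v@4): 32 holes -> [(1, 0), (1, 1), (1, 2), (1, 3), (1, 4), (1, 5), (1, 6), (1, 7), (2, 0), (2, 1), (2, 2), (2, 3), (2, 4), (2, 5), (2, 6), (2, 7), (5, 0), (5, 1), (5, 2), (5, 3), (5, 4), (5, 5), (5, 6), (5, 7), (6, 0), (6, 1), (6, 2), (6, 3), (6, 4), (6, 5), (6, 6), (6, 7)]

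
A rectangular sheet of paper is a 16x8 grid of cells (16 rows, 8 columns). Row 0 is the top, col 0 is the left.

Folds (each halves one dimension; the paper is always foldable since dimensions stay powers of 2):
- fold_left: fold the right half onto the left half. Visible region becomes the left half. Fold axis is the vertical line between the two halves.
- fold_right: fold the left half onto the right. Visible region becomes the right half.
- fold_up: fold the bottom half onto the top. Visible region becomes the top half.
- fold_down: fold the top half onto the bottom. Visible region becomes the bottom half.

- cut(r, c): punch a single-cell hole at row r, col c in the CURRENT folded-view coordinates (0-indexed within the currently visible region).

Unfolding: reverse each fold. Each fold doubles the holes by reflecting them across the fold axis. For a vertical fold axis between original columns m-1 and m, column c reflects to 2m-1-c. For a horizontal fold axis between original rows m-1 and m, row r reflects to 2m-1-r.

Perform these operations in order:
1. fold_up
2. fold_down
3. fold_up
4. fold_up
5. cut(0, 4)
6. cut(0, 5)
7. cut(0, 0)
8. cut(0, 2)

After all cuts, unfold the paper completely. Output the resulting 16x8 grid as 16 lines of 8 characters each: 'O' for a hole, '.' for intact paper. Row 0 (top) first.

Answer: O.O.OO..
O.O.OO..
O.O.OO..
O.O.OO..
O.O.OO..
O.O.OO..
O.O.OO..
O.O.OO..
O.O.OO..
O.O.OO..
O.O.OO..
O.O.OO..
O.O.OO..
O.O.OO..
O.O.OO..
O.O.OO..

Derivation:
Op 1 fold_up: fold axis h@8; visible region now rows[0,8) x cols[0,8) = 8x8
Op 2 fold_down: fold axis h@4; visible region now rows[4,8) x cols[0,8) = 4x8
Op 3 fold_up: fold axis h@6; visible region now rows[4,6) x cols[0,8) = 2x8
Op 4 fold_up: fold axis h@5; visible region now rows[4,5) x cols[0,8) = 1x8
Op 5 cut(0, 4): punch at orig (4,4); cuts so far [(4, 4)]; region rows[4,5) x cols[0,8) = 1x8
Op 6 cut(0, 5): punch at orig (4,5); cuts so far [(4, 4), (4, 5)]; region rows[4,5) x cols[0,8) = 1x8
Op 7 cut(0, 0): punch at orig (4,0); cuts so far [(4, 0), (4, 4), (4, 5)]; region rows[4,5) x cols[0,8) = 1x8
Op 8 cut(0, 2): punch at orig (4,2); cuts so far [(4, 0), (4, 2), (4, 4), (4, 5)]; region rows[4,5) x cols[0,8) = 1x8
Unfold 1 (reflect across h@5): 8 holes -> [(4, 0), (4, 2), (4, 4), (4, 5), (5, 0), (5, 2), (5, 4), (5, 5)]
Unfold 2 (reflect across h@6): 16 holes -> [(4, 0), (4, 2), (4, 4), (4, 5), (5, 0), (5, 2), (5, 4), (5, 5), (6, 0), (6, 2), (6, 4), (6, 5), (7, 0), (7, 2), (7, 4), (7, 5)]
Unfold 3 (reflect across h@4): 32 holes -> [(0, 0), (0, 2), (0, 4), (0, 5), (1, 0), (1, 2), (1, 4), (1, 5), (2, 0), (2, 2), (2, 4), (2, 5), (3, 0), (3, 2), (3, 4), (3, 5), (4, 0), (4, 2), (4, 4), (4, 5), (5, 0), (5, 2), (5, 4), (5, 5), (6, 0), (6, 2), (6, 4), (6, 5), (7, 0), (7, 2), (7, 4), (7, 5)]
Unfold 4 (reflect across h@8): 64 holes -> [(0, 0), (0, 2), (0, 4), (0, 5), (1, 0), (1, 2), (1, 4), (1, 5), (2, 0), (2, 2), (2, 4), (2, 5), (3, 0), (3, 2), (3, 4), (3, 5), (4, 0), (4, 2), (4, 4), (4, 5), (5, 0), (5, 2), (5, 4), (5, 5), (6, 0), (6, 2), (6, 4), (6, 5), (7, 0), (7, 2), (7, 4), (7, 5), (8, 0), (8, 2), (8, 4), (8, 5), (9, 0), (9, 2), (9, 4), (9, 5), (10, 0), (10, 2), (10, 4), (10, 5), (11, 0), (11, 2), (11, 4), (11, 5), (12, 0), (12, 2), (12, 4), (12, 5), (13, 0), (13, 2), (13, 4), (13, 5), (14, 0), (14, 2), (14, 4), (14, 5), (15, 0), (15, 2), (15, 4), (15, 5)]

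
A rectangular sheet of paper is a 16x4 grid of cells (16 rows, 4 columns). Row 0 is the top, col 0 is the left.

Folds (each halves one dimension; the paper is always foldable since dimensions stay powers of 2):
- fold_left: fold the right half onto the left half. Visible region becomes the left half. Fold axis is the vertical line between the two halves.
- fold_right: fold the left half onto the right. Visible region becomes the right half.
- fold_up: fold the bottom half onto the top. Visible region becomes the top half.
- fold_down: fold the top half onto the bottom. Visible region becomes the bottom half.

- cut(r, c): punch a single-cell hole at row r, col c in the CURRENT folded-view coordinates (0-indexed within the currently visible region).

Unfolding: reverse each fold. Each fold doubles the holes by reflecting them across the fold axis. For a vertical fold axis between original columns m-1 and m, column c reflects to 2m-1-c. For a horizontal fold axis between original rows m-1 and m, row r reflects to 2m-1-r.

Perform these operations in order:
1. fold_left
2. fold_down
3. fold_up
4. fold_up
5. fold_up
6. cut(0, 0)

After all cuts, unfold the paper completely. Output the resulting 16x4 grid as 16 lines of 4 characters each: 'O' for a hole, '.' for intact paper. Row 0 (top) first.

Op 1 fold_left: fold axis v@2; visible region now rows[0,16) x cols[0,2) = 16x2
Op 2 fold_down: fold axis h@8; visible region now rows[8,16) x cols[0,2) = 8x2
Op 3 fold_up: fold axis h@12; visible region now rows[8,12) x cols[0,2) = 4x2
Op 4 fold_up: fold axis h@10; visible region now rows[8,10) x cols[0,2) = 2x2
Op 5 fold_up: fold axis h@9; visible region now rows[8,9) x cols[0,2) = 1x2
Op 6 cut(0, 0): punch at orig (8,0); cuts so far [(8, 0)]; region rows[8,9) x cols[0,2) = 1x2
Unfold 1 (reflect across h@9): 2 holes -> [(8, 0), (9, 0)]
Unfold 2 (reflect across h@10): 4 holes -> [(8, 0), (9, 0), (10, 0), (11, 0)]
Unfold 3 (reflect across h@12): 8 holes -> [(8, 0), (9, 0), (10, 0), (11, 0), (12, 0), (13, 0), (14, 0), (15, 0)]
Unfold 4 (reflect across h@8): 16 holes -> [(0, 0), (1, 0), (2, 0), (3, 0), (4, 0), (5, 0), (6, 0), (7, 0), (8, 0), (9, 0), (10, 0), (11, 0), (12, 0), (13, 0), (14, 0), (15, 0)]
Unfold 5 (reflect across v@2): 32 holes -> [(0, 0), (0, 3), (1, 0), (1, 3), (2, 0), (2, 3), (3, 0), (3, 3), (4, 0), (4, 3), (5, 0), (5, 3), (6, 0), (6, 3), (7, 0), (7, 3), (8, 0), (8, 3), (9, 0), (9, 3), (10, 0), (10, 3), (11, 0), (11, 3), (12, 0), (12, 3), (13, 0), (13, 3), (14, 0), (14, 3), (15, 0), (15, 3)]

Answer: O..O
O..O
O..O
O..O
O..O
O..O
O..O
O..O
O..O
O..O
O..O
O..O
O..O
O..O
O..O
O..O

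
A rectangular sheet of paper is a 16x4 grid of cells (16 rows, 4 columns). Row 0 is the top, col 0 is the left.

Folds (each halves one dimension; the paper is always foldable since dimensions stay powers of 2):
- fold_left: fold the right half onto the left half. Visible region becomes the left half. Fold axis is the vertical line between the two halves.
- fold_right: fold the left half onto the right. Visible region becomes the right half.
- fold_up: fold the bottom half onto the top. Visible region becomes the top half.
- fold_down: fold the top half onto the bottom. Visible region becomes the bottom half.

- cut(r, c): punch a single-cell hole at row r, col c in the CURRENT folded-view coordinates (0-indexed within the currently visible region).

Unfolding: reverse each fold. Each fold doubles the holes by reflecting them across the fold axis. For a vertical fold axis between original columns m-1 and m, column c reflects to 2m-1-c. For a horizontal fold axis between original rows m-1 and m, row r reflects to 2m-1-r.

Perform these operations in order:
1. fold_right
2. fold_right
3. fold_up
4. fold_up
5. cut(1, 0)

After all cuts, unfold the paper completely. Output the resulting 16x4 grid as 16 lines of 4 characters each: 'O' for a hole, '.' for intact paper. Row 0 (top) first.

Answer: ....
OOOO
....
....
....
....
OOOO
....
....
OOOO
....
....
....
....
OOOO
....

Derivation:
Op 1 fold_right: fold axis v@2; visible region now rows[0,16) x cols[2,4) = 16x2
Op 2 fold_right: fold axis v@3; visible region now rows[0,16) x cols[3,4) = 16x1
Op 3 fold_up: fold axis h@8; visible region now rows[0,8) x cols[3,4) = 8x1
Op 4 fold_up: fold axis h@4; visible region now rows[0,4) x cols[3,4) = 4x1
Op 5 cut(1, 0): punch at orig (1,3); cuts so far [(1, 3)]; region rows[0,4) x cols[3,4) = 4x1
Unfold 1 (reflect across h@4): 2 holes -> [(1, 3), (6, 3)]
Unfold 2 (reflect across h@8): 4 holes -> [(1, 3), (6, 3), (9, 3), (14, 3)]
Unfold 3 (reflect across v@3): 8 holes -> [(1, 2), (1, 3), (6, 2), (6, 3), (9, 2), (9, 3), (14, 2), (14, 3)]
Unfold 4 (reflect across v@2): 16 holes -> [(1, 0), (1, 1), (1, 2), (1, 3), (6, 0), (6, 1), (6, 2), (6, 3), (9, 0), (9, 1), (9, 2), (9, 3), (14, 0), (14, 1), (14, 2), (14, 3)]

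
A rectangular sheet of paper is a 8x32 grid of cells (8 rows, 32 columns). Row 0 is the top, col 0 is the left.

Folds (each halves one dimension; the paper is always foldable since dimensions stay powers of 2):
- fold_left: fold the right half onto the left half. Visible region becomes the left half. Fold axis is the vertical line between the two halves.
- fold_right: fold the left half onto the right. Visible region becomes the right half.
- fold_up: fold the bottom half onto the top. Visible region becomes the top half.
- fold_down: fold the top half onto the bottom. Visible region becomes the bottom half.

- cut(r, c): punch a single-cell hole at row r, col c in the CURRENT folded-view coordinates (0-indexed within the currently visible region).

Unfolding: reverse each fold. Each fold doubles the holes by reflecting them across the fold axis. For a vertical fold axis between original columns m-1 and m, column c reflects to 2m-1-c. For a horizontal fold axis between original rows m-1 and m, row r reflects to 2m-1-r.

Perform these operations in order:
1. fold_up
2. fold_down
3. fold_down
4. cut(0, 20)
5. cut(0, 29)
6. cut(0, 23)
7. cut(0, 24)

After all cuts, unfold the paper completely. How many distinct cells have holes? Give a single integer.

Op 1 fold_up: fold axis h@4; visible region now rows[0,4) x cols[0,32) = 4x32
Op 2 fold_down: fold axis h@2; visible region now rows[2,4) x cols[0,32) = 2x32
Op 3 fold_down: fold axis h@3; visible region now rows[3,4) x cols[0,32) = 1x32
Op 4 cut(0, 20): punch at orig (3,20); cuts so far [(3, 20)]; region rows[3,4) x cols[0,32) = 1x32
Op 5 cut(0, 29): punch at orig (3,29); cuts so far [(3, 20), (3, 29)]; region rows[3,4) x cols[0,32) = 1x32
Op 6 cut(0, 23): punch at orig (3,23); cuts so far [(3, 20), (3, 23), (3, 29)]; region rows[3,4) x cols[0,32) = 1x32
Op 7 cut(0, 24): punch at orig (3,24); cuts so far [(3, 20), (3, 23), (3, 24), (3, 29)]; region rows[3,4) x cols[0,32) = 1x32
Unfold 1 (reflect across h@3): 8 holes -> [(2, 20), (2, 23), (2, 24), (2, 29), (3, 20), (3, 23), (3, 24), (3, 29)]
Unfold 2 (reflect across h@2): 16 holes -> [(0, 20), (0, 23), (0, 24), (0, 29), (1, 20), (1, 23), (1, 24), (1, 29), (2, 20), (2, 23), (2, 24), (2, 29), (3, 20), (3, 23), (3, 24), (3, 29)]
Unfold 3 (reflect across h@4): 32 holes -> [(0, 20), (0, 23), (0, 24), (0, 29), (1, 20), (1, 23), (1, 24), (1, 29), (2, 20), (2, 23), (2, 24), (2, 29), (3, 20), (3, 23), (3, 24), (3, 29), (4, 20), (4, 23), (4, 24), (4, 29), (5, 20), (5, 23), (5, 24), (5, 29), (6, 20), (6, 23), (6, 24), (6, 29), (7, 20), (7, 23), (7, 24), (7, 29)]

Answer: 32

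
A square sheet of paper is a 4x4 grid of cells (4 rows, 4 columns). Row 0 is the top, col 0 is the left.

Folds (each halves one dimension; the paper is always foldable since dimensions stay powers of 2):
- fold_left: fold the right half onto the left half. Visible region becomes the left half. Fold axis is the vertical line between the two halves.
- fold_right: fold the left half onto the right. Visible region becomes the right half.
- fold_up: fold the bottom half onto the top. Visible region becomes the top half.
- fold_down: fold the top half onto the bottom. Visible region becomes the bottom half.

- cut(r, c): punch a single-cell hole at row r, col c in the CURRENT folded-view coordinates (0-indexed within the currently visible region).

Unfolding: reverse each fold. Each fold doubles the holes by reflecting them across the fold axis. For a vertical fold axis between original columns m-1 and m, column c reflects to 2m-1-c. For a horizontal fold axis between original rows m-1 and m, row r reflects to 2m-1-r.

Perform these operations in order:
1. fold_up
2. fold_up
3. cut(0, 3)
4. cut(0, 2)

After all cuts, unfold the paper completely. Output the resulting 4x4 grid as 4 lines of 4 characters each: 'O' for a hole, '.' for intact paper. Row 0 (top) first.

Op 1 fold_up: fold axis h@2; visible region now rows[0,2) x cols[0,4) = 2x4
Op 2 fold_up: fold axis h@1; visible region now rows[0,1) x cols[0,4) = 1x4
Op 3 cut(0, 3): punch at orig (0,3); cuts so far [(0, 3)]; region rows[0,1) x cols[0,4) = 1x4
Op 4 cut(0, 2): punch at orig (0,2); cuts so far [(0, 2), (0, 3)]; region rows[0,1) x cols[0,4) = 1x4
Unfold 1 (reflect across h@1): 4 holes -> [(0, 2), (0, 3), (1, 2), (1, 3)]
Unfold 2 (reflect across h@2): 8 holes -> [(0, 2), (0, 3), (1, 2), (1, 3), (2, 2), (2, 3), (3, 2), (3, 3)]

Answer: ..OO
..OO
..OO
..OO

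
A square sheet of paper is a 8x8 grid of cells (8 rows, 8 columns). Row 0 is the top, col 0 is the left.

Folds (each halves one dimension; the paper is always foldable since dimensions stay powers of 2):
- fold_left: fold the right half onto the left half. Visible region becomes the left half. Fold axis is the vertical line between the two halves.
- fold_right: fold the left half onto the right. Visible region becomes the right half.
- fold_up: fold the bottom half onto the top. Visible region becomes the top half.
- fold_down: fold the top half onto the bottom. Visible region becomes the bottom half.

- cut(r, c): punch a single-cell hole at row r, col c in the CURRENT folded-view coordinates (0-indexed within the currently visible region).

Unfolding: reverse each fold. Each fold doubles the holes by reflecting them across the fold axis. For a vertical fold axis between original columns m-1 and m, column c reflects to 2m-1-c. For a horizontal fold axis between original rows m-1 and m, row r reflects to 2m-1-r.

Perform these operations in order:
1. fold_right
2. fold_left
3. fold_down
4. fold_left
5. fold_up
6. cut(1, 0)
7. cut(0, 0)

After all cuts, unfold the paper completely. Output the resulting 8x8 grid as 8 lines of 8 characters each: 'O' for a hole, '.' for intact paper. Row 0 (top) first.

Answer: OOOOOOOO
OOOOOOOO
OOOOOOOO
OOOOOOOO
OOOOOOOO
OOOOOOOO
OOOOOOOO
OOOOOOOO

Derivation:
Op 1 fold_right: fold axis v@4; visible region now rows[0,8) x cols[4,8) = 8x4
Op 2 fold_left: fold axis v@6; visible region now rows[0,8) x cols[4,6) = 8x2
Op 3 fold_down: fold axis h@4; visible region now rows[4,8) x cols[4,6) = 4x2
Op 4 fold_left: fold axis v@5; visible region now rows[4,8) x cols[4,5) = 4x1
Op 5 fold_up: fold axis h@6; visible region now rows[4,6) x cols[4,5) = 2x1
Op 6 cut(1, 0): punch at orig (5,4); cuts so far [(5, 4)]; region rows[4,6) x cols[4,5) = 2x1
Op 7 cut(0, 0): punch at orig (4,4); cuts so far [(4, 4), (5, 4)]; region rows[4,6) x cols[4,5) = 2x1
Unfold 1 (reflect across h@6): 4 holes -> [(4, 4), (5, 4), (6, 4), (7, 4)]
Unfold 2 (reflect across v@5): 8 holes -> [(4, 4), (4, 5), (5, 4), (5, 5), (6, 4), (6, 5), (7, 4), (7, 5)]
Unfold 3 (reflect across h@4): 16 holes -> [(0, 4), (0, 5), (1, 4), (1, 5), (2, 4), (2, 5), (3, 4), (3, 5), (4, 4), (4, 5), (5, 4), (5, 5), (6, 4), (6, 5), (7, 4), (7, 5)]
Unfold 4 (reflect across v@6): 32 holes -> [(0, 4), (0, 5), (0, 6), (0, 7), (1, 4), (1, 5), (1, 6), (1, 7), (2, 4), (2, 5), (2, 6), (2, 7), (3, 4), (3, 5), (3, 6), (3, 7), (4, 4), (4, 5), (4, 6), (4, 7), (5, 4), (5, 5), (5, 6), (5, 7), (6, 4), (6, 5), (6, 6), (6, 7), (7, 4), (7, 5), (7, 6), (7, 7)]
Unfold 5 (reflect across v@4): 64 holes -> [(0, 0), (0, 1), (0, 2), (0, 3), (0, 4), (0, 5), (0, 6), (0, 7), (1, 0), (1, 1), (1, 2), (1, 3), (1, 4), (1, 5), (1, 6), (1, 7), (2, 0), (2, 1), (2, 2), (2, 3), (2, 4), (2, 5), (2, 6), (2, 7), (3, 0), (3, 1), (3, 2), (3, 3), (3, 4), (3, 5), (3, 6), (3, 7), (4, 0), (4, 1), (4, 2), (4, 3), (4, 4), (4, 5), (4, 6), (4, 7), (5, 0), (5, 1), (5, 2), (5, 3), (5, 4), (5, 5), (5, 6), (5, 7), (6, 0), (6, 1), (6, 2), (6, 3), (6, 4), (6, 5), (6, 6), (6, 7), (7, 0), (7, 1), (7, 2), (7, 3), (7, 4), (7, 5), (7, 6), (7, 7)]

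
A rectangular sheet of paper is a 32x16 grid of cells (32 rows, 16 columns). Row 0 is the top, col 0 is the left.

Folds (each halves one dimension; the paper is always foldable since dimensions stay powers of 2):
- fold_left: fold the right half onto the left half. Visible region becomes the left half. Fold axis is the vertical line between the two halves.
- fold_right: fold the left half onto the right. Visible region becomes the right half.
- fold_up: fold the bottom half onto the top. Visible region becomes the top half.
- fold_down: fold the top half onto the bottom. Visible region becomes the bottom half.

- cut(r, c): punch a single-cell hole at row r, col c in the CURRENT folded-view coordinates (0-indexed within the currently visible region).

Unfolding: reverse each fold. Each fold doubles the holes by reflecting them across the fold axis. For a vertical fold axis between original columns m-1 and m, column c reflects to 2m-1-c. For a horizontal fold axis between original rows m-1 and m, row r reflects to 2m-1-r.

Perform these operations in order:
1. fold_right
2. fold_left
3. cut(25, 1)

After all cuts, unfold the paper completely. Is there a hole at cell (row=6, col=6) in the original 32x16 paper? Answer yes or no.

Answer: no

Derivation:
Op 1 fold_right: fold axis v@8; visible region now rows[0,32) x cols[8,16) = 32x8
Op 2 fold_left: fold axis v@12; visible region now rows[0,32) x cols[8,12) = 32x4
Op 3 cut(25, 1): punch at orig (25,9); cuts so far [(25, 9)]; region rows[0,32) x cols[8,12) = 32x4
Unfold 1 (reflect across v@12): 2 holes -> [(25, 9), (25, 14)]
Unfold 2 (reflect across v@8): 4 holes -> [(25, 1), (25, 6), (25, 9), (25, 14)]
Holes: [(25, 1), (25, 6), (25, 9), (25, 14)]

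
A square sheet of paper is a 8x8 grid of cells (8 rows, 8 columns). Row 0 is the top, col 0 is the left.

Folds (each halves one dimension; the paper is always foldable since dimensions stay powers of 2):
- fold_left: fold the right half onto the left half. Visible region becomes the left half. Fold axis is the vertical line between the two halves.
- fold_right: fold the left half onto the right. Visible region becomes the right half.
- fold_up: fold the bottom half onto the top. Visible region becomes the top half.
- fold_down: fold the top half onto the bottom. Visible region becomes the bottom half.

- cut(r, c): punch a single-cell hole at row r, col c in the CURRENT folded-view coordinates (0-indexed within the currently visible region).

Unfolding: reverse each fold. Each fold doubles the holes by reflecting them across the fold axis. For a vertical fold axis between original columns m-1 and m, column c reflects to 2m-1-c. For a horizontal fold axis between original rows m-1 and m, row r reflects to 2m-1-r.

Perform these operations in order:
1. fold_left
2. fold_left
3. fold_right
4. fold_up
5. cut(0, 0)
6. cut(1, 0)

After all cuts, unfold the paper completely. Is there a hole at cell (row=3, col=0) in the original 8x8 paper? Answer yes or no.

Answer: no

Derivation:
Op 1 fold_left: fold axis v@4; visible region now rows[0,8) x cols[0,4) = 8x4
Op 2 fold_left: fold axis v@2; visible region now rows[0,8) x cols[0,2) = 8x2
Op 3 fold_right: fold axis v@1; visible region now rows[0,8) x cols[1,2) = 8x1
Op 4 fold_up: fold axis h@4; visible region now rows[0,4) x cols[1,2) = 4x1
Op 5 cut(0, 0): punch at orig (0,1); cuts so far [(0, 1)]; region rows[0,4) x cols[1,2) = 4x1
Op 6 cut(1, 0): punch at orig (1,1); cuts so far [(0, 1), (1, 1)]; region rows[0,4) x cols[1,2) = 4x1
Unfold 1 (reflect across h@4): 4 holes -> [(0, 1), (1, 1), (6, 1), (7, 1)]
Unfold 2 (reflect across v@1): 8 holes -> [(0, 0), (0, 1), (1, 0), (1, 1), (6, 0), (6, 1), (7, 0), (7, 1)]
Unfold 3 (reflect across v@2): 16 holes -> [(0, 0), (0, 1), (0, 2), (0, 3), (1, 0), (1, 1), (1, 2), (1, 3), (6, 0), (6, 1), (6, 2), (6, 3), (7, 0), (7, 1), (7, 2), (7, 3)]
Unfold 4 (reflect across v@4): 32 holes -> [(0, 0), (0, 1), (0, 2), (0, 3), (0, 4), (0, 5), (0, 6), (0, 7), (1, 0), (1, 1), (1, 2), (1, 3), (1, 4), (1, 5), (1, 6), (1, 7), (6, 0), (6, 1), (6, 2), (6, 3), (6, 4), (6, 5), (6, 6), (6, 7), (7, 0), (7, 1), (7, 2), (7, 3), (7, 4), (7, 5), (7, 6), (7, 7)]
Holes: [(0, 0), (0, 1), (0, 2), (0, 3), (0, 4), (0, 5), (0, 6), (0, 7), (1, 0), (1, 1), (1, 2), (1, 3), (1, 4), (1, 5), (1, 6), (1, 7), (6, 0), (6, 1), (6, 2), (6, 3), (6, 4), (6, 5), (6, 6), (6, 7), (7, 0), (7, 1), (7, 2), (7, 3), (7, 4), (7, 5), (7, 6), (7, 7)]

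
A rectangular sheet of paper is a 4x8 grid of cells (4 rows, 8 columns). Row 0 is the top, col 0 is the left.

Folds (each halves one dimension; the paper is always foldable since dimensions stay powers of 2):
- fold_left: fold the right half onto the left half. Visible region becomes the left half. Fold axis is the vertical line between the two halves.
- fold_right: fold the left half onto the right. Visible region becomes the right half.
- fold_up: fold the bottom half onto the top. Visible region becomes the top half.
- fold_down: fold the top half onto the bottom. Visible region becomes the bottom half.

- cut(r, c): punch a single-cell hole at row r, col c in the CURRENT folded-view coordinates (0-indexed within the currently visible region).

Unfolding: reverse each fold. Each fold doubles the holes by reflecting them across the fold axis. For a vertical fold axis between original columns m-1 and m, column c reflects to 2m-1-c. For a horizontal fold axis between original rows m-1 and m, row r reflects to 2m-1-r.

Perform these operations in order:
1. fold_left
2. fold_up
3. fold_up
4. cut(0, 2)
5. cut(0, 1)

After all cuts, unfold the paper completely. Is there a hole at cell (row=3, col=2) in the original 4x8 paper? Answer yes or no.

Answer: yes

Derivation:
Op 1 fold_left: fold axis v@4; visible region now rows[0,4) x cols[0,4) = 4x4
Op 2 fold_up: fold axis h@2; visible region now rows[0,2) x cols[0,4) = 2x4
Op 3 fold_up: fold axis h@1; visible region now rows[0,1) x cols[0,4) = 1x4
Op 4 cut(0, 2): punch at orig (0,2); cuts so far [(0, 2)]; region rows[0,1) x cols[0,4) = 1x4
Op 5 cut(0, 1): punch at orig (0,1); cuts so far [(0, 1), (0, 2)]; region rows[0,1) x cols[0,4) = 1x4
Unfold 1 (reflect across h@1): 4 holes -> [(0, 1), (0, 2), (1, 1), (1, 2)]
Unfold 2 (reflect across h@2): 8 holes -> [(0, 1), (0, 2), (1, 1), (1, 2), (2, 1), (2, 2), (3, 1), (3, 2)]
Unfold 3 (reflect across v@4): 16 holes -> [(0, 1), (0, 2), (0, 5), (0, 6), (1, 1), (1, 2), (1, 5), (1, 6), (2, 1), (2, 2), (2, 5), (2, 6), (3, 1), (3, 2), (3, 5), (3, 6)]
Holes: [(0, 1), (0, 2), (0, 5), (0, 6), (1, 1), (1, 2), (1, 5), (1, 6), (2, 1), (2, 2), (2, 5), (2, 6), (3, 1), (3, 2), (3, 5), (3, 6)]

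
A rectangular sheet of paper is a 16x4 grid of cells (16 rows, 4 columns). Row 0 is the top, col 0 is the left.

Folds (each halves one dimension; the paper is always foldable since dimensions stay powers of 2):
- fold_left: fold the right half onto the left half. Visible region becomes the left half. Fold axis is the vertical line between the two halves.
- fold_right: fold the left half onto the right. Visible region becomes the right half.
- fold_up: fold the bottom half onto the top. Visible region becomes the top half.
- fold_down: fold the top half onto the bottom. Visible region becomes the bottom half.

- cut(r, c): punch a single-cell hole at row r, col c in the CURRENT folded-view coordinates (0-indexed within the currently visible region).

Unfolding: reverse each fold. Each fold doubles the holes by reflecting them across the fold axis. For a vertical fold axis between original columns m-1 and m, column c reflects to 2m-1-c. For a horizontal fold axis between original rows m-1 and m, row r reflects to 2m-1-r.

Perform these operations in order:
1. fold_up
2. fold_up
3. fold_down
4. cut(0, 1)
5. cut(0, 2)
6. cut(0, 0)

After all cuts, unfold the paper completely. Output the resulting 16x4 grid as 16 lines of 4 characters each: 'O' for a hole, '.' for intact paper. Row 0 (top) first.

Op 1 fold_up: fold axis h@8; visible region now rows[0,8) x cols[0,4) = 8x4
Op 2 fold_up: fold axis h@4; visible region now rows[0,4) x cols[0,4) = 4x4
Op 3 fold_down: fold axis h@2; visible region now rows[2,4) x cols[0,4) = 2x4
Op 4 cut(0, 1): punch at orig (2,1); cuts so far [(2, 1)]; region rows[2,4) x cols[0,4) = 2x4
Op 5 cut(0, 2): punch at orig (2,2); cuts so far [(2, 1), (2, 2)]; region rows[2,4) x cols[0,4) = 2x4
Op 6 cut(0, 0): punch at orig (2,0); cuts so far [(2, 0), (2, 1), (2, 2)]; region rows[2,4) x cols[0,4) = 2x4
Unfold 1 (reflect across h@2): 6 holes -> [(1, 0), (1, 1), (1, 2), (2, 0), (2, 1), (2, 2)]
Unfold 2 (reflect across h@4): 12 holes -> [(1, 0), (1, 1), (1, 2), (2, 0), (2, 1), (2, 2), (5, 0), (5, 1), (5, 2), (6, 0), (6, 1), (6, 2)]
Unfold 3 (reflect across h@8): 24 holes -> [(1, 0), (1, 1), (1, 2), (2, 0), (2, 1), (2, 2), (5, 0), (5, 1), (5, 2), (6, 0), (6, 1), (6, 2), (9, 0), (9, 1), (9, 2), (10, 0), (10, 1), (10, 2), (13, 0), (13, 1), (13, 2), (14, 0), (14, 1), (14, 2)]

Answer: ....
OOO.
OOO.
....
....
OOO.
OOO.
....
....
OOO.
OOO.
....
....
OOO.
OOO.
....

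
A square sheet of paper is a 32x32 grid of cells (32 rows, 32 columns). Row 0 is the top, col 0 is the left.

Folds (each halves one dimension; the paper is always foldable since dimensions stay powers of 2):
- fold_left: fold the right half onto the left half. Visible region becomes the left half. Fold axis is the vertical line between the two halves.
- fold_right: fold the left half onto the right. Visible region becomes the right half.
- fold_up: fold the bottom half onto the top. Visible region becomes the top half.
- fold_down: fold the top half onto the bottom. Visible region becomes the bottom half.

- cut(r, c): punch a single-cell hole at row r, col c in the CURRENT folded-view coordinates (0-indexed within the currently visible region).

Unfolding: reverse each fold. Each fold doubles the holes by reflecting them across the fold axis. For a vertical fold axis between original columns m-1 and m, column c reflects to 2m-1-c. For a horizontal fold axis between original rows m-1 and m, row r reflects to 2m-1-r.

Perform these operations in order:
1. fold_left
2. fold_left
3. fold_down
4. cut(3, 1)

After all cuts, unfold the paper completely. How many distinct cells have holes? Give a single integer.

Op 1 fold_left: fold axis v@16; visible region now rows[0,32) x cols[0,16) = 32x16
Op 2 fold_left: fold axis v@8; visible region now rows[0,32) x cols[0,8) = 32x8
Op 3 fold_down: fold axis h@16; visible region now rows[16,32) x cols[0,8) = 16x8
Op 4 cut(3, 1): punch at orig (19,1); cuts so far [(19, 1)]; region rows[16,32) x cols[0,8) = 16x8
Unfold 1 (reflect across h@16): 2 holes -> [(12, 1), (19, 1)]
Unfold 2 (reflect across v@8): 4 holes -> [(12, 1), (12, 14), (19, 1), (19, 14)]
Unfold 3 (reflect across v@16): 8 holes -> [(12, 1), (12, 14), (12, 17), (12, 30), (19, 1), (19, 14), (19, 17), (19, 30)]

Answer: 8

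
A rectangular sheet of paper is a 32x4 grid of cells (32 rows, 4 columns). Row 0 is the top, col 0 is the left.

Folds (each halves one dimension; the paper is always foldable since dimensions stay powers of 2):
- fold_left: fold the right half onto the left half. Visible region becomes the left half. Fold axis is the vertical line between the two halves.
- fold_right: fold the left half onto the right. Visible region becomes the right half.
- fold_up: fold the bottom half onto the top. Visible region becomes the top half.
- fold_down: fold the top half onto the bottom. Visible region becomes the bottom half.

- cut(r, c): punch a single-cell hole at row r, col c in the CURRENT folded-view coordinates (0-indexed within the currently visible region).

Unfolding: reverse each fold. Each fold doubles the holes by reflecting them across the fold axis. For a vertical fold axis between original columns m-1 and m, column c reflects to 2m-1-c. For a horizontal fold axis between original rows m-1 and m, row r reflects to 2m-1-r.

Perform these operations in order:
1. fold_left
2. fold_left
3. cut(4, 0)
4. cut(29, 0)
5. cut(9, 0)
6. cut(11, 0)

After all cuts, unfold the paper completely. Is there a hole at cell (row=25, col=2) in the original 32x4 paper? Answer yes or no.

Answer: no

Derivation:
Op 1 fold_left: fold axis v@2; visible region now rows[0,32) x cols[0,2) = 32x2
Op 2 fold_left: fold axis v@1; visible region now rows[0,32) x cols[0,1) = 32x1
Op 3 cut(4, 0): punch at orig (4,0); cuts so far [(4, 0)]; region rows[0,32) x cols[0,1) = 32x1
Op 4 cut(29, 0): punch at orig (29,0); cuts so far [(4, 0), (29, 0)]; region rows[0,32) x cols[0,1) = 32x1
Op 5 cut(9, 0): punch at orig (9,0); cuts so far [(4, 0), (9, 0), (29, 0)]; region rows[0,32) x cols[0,1) = 32x1
Op 6 cut(11, 0): punch at orig (11,0); cuts so far [(4, 0), (9, 0), (11, 0), (29, 0)]; region rows[0,32) x cols[0,1) = 32x1
Unfold 1 (reflect across v@1): 8 holes -> [(4, 0), (4, 1), (9, 0), (9, 1), (11, 0), (11, 1), (29, 0), (29, 1)]
Unfold 2 (reflect across v@2): 16 holes -> [(4, 0), (4, 1), (4, 2), (4, 3), (9, 0), (9, 1), (9, 2), (9, 3), (11, 0), (11, 1), (11, 2), (11, 3), (29, 0), (29, 1), (29, 2), (29, 3)]
Holes: [(4, 0), (4, 1), (4, 2), (4, 3), (9, 0), (9, 1), (9, 2), (9, 3), (11, 0), (11, 1), (11, 2), (11, 3), (29, 0), (29, 1), (29, 2), (29, 3)]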